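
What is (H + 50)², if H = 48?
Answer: 9604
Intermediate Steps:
(H + 50)² = (48 + 50)² = 98² = 9604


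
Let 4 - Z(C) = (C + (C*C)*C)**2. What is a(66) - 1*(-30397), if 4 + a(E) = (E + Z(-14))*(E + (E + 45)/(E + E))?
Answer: -11184680781/22 ≈ -5.0839e+8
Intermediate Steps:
Z(C) = 4 - (C + C**3)**2 (Z(C) = 4 - (C + (C*C)*C)**2 = 4 - (C + C**2*C)**2 = 4 - (C + C**3)**2)
a(E) = -4 + (-7606560 + E)*(E + (45 + E)/(2*E)) (a(E) = -4 + (E + (4 - 1*(-14)**2*(1 + (-14)**2)**2))*(E + (E + 45)/(E + E)) = -4 + (E + (4 - 1*196*(1 + 196)**2))*(E + (45 + E)/((2*E))) = -4 + (E + (4 - 1*196*197**2))*(E + (45 + E)*(1/(2*E))) = -4 + (E + (4 - 1*196*38809))*(E + (45 + E)/(2*E)) = -4 + (E + (4 - 7606564))*(E + (45 + E)/(2*E)) = -4 + (E - 7606560)*(E + (45 + E)/(2*E)) = -4 + (-7606560 + E)*(E + (45 + E)/(2*E)))
a(66) - 1*(-30397) = (-7606523/2 + 66**2 - 171147600/66 - 15213119/2*66) - 1*(-30397) = (-7606523/2 + 4356 - 171147600*1/66 - 502032927) + 30397 = (-7606523/2 + 4356 - 28524600/11 - 502032927) + 30397 = -11185349515/22 + 30397 = -11184680781/22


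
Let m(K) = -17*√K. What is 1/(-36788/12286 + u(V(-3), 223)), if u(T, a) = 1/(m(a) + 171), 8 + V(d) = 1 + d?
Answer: -3984531737231/11950177471131 + 641519633*√223/11950177471131 ≈ -0.33263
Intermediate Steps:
V(d) = -7 + d (V(d) = -8 + (1 + d) = -7 + d)
u(T, a) = 1/(171 - 17*√a) (u(T, a) = 1/(-17*√a + 171) = 1/(171 - 17*√a))
1/(-36788/12286 + u(V(-3), 223)) = 1/(-36788/12286 - 1/(-171 + 17*√223)) = 1/(-36788*1/12286 - 1/(-171 + 17*√223)) = 1/(-18394/6143 - 1/(-171 + 17*√223))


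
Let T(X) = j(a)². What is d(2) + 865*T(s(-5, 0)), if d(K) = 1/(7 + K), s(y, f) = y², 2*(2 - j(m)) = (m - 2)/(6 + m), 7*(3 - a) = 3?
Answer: 602233/180 ≈ 3345.7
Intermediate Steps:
a = 18/7 (a = 3 - ⅐*3 = 3 - 3/7 = 18/7 ≈ 2.5714)
j(m) = 2 - (-2 + m)/(2*(6 + m)) (j(m) = 2 - (m - 2)/(2*(6 + m)) = 2 - (-2 + m)/(2*(6 + m)))
T(X) = 3481/900 (T(X) = ((26 + 3*(18/7))/(2*(6 + 18/7)))² = ((26 + 54/7)/(2*(60/7)))² = ((½)*(7/60)*(236/7))² = (59/30)² = 3481/900)
d(2) + 865*T(s(-5, 0)) = 1/(7 + 2) + 865*(3481/900) = 1/9 + 602213/180 = ⅑ + 602213/180 = 602233/180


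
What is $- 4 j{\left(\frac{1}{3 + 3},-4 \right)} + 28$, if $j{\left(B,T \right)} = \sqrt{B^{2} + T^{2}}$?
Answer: $28 - \frac{2 \sqrt{577}}{3} \approx 11.986$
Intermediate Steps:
$- 4 j{\left(\frac{1}{3 + 3},-4 \right)} + 28 = - 4 \sqrt{\left(\frac{1}{3 + 3}\right)^{2} + \left(-4\right)^{2}} + 28 = - 4 \sqrt{\left(\frac{1}{6}\right)^{2} + 16} + 28 = - 4 \sqrt{\frac{1}{36} + 16} + 28 = - 4 \sqrt{\frac{577}{36}} + 28 = - 4 \frac{\sqrt{577}}{6} + 28 = - \frac{2 \sqrt{577}}{3} + 28 = 28 - \frac{2 \sqrt{577}}{3}$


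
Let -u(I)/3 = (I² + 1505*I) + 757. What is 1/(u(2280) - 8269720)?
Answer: -1/34161391 ≈ -2.9273e-8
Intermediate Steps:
u(I) = -2271 - 4515*I - 3*I² (u(I) = -3*((I² + 1505*I) + 757) = -3*(757 + I² + 1505*I) = -2271 - 4515*I - 3*I²)
1/(u(2280) - 8269720) = 1/((-2271 - 4515*2280 - 3*2280²) - 8269720) = 1/((-2271 - 10294200 - 3*5198400) - 8269720) = 1/((-2271 - 10294200 - 15595200) - 8269720) = 1/(-25891671 - 8269720) = 1/(-34161391) = -1/34161391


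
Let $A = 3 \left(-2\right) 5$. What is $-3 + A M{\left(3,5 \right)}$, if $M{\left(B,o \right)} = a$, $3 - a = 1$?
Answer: $-63$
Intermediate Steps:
$A = -30$ ($A = \left(-6\right) 5 = -30$)
$a = 2$ ($a = 3 - 1 = 2$)
$M{\left(B,o \right)} = 2$
$-3 + A M{\left(3,5 \right)} = -3 - 60 = -63$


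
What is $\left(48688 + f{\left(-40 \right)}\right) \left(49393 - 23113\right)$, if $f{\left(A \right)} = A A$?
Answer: $1321568640$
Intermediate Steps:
$f{\left(A \right)} = A^{2}$
$\left(48688 + f{\left(-40 \right)}\right) \left(49393 - 23113\right) = \left(48688 + \left(-40\right)^{2}\right) \left(49393 - 23113\right) = \left(48688 + 1600\right) 26280 = 50288 \cdot 26280 = 1321568640$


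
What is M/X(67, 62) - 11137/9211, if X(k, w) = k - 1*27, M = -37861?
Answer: -349183151/368440 ≈ -947.73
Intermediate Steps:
X(k, w) = -27 + k (X(k, w) = k - 27 = -27 + k)
M/X(67, 62) - 11137/9211 = -37861/(-27 + 67) - 11137/9211 = -37861/40 - 11137*1/9211 = -37861*1/40 - 11137/9211 = -37861/40 - 11137/9211 = -349183151/368440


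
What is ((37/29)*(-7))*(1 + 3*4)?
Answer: -3367/29 ≈ -116.10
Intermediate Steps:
((37/29)*(-7))*(1 + 3*4) = ((37*(1/29))*(-7))*(1 + 12) = ((37/29)*(-7))*13 = -259/29*13 = -3367/29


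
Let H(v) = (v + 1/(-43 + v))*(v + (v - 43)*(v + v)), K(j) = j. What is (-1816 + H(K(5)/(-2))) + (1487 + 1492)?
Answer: 108391/182 ≈ 595.55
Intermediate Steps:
H(v) = (v + 1/(-43 + v))*(v + 2*v*(-43 + v)) (H(v) = (v + 1/(-43 + v))*(v + (-43 + v)*(2*v)) = (v + 1/(-43 + v))*(v + 2*v*(-43 + v)))
(-1816 + H(K(5)/(-2))) + (1487 + 1492) = (-1816 + (5/(-2))*(-85 - 171*(5/(-2))² + 2*(5/(-2))³ + 3657*(5/(-2)))/(-43 + 5/(-2))) + (1487 + 1492) = (-1816 + (5*(-½))*(-85 - 171*(5*(-½))² + 2*(5*(-½))³ + 3657*(5*(-½)))/(-43 + 5*(-½))) + 2979 = (-1816 - 5*(-85 - 171*(-5/2)² + 2*(-5/2)³ + 3657*(-5/2))/(2*(-43 - 5/2))) + 2979 = (-1816 - 5*(-85 - 171*25/4 + 2*(-125/8) - 18285/2)/(2*(-91/2))) + 2979 = (-1816 - 5/2*(-2/91)*(-85 - 4275/4 - 125/4 - 18285/2)) + 2979 = (-1816 - 5/2*(-2/91)*(-20655/2)) + 2979 = (-1816 - 103275/182) + 2979 = -433787/182 + 2979 = 108391/182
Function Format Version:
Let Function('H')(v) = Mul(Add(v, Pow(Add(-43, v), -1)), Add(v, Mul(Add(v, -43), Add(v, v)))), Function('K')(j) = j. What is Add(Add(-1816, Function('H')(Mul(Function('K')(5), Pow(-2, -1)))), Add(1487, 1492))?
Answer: Rational(108391, 182) ≈ 595.55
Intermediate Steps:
Function('H')(v) = Mul(Add(v, Pow(Add(-43, v), -1)), Add(v, Mul(2, v, Add(-43, v)))) (Function('H')(v) = Mul(Add(v, Pow(Add(-43, v), -1)), Add(v, Mul(Add(-43, v), Mul(2, v)))) = Mul(Add(v, Pow(Add(-43, v), -1)), Add(v, Mul(2, v, Add(-43, v)))))
Add(Add(-1816, Function('H')(Mul(Function('K')(5), Pow(-2, -1)))), Add(1487, 1492)) = Add(Add(-1816, Mul(Mul(5, Pow(-2, -1)), Pow(Add(-43, Mul(5, Pow(-2, -1))), -1), Add(-85, Mul(-171, Pow(Mul(5, Pow(-2, -1)), 2)), Mul(2, Pow(Mul(5, Pow(-2, -1)), 3)), Mul(3657, Mul(5, Pow(-2, -1)))))), Add(1487, 1492)) = Add(Add(-1816, Mul(Mul(5, Rational(-1, 2)), Pow(Add(-43, Mul(5, Rational(-1, 2))), -1), Add(-85, Mul(-171, Pow(Mul(5, Rational(-1, 2)), 2)), Mul(2, Pow(Mul(5, Rational(-1, 2)), 3)), Mul(3657, Mul(5, Rational(-1, 2)))))), 2979) = Add(Add(-1816, Mul(Rational(-5, 2), Pow(Add(-43, Rational(-5, 2)), -1), Add(-85, Mul(-171, Pow(Rational(-5, 2), 2)), Mul(2, Pow(Rational(-5, 2), 3)), Mul(3657, Rational(-5, 2))))), 2979) = Add(Add(-1816, Mul(Rational(-5, 2), Pow(Rational(-91, 2), -1), Add(-85, Mul(-171, Rational(25, 4)), Mul(2, Rational(-125, 8)), Rational(-18285, 2)))), 2979) = Add(Add(-1816, Mul(Rational(-5, 2), Rational(-2, 91), Add(-85, Rational(-4275, 4), Rational(-125, 4), Rational(-18285, 2)))), 2979) = Add(Add(-1816, Mul(Rational(-5, 2), Rational(-2, 91), Rational(-20655, 2))), 2979) = Add(Add(-1816, Rational(-103275, 182)), 2979) = Add(Rational(-433787, 182), 2979) = Rational(108391, 182)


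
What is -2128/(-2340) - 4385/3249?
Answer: -30991/70395 ≈ -0.44024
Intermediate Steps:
-2128/(-2340) - 4385/3249 = -2128*(-1/2340) - 4385*1/3249 = 532/585 - 4385/3249 = -30991/70395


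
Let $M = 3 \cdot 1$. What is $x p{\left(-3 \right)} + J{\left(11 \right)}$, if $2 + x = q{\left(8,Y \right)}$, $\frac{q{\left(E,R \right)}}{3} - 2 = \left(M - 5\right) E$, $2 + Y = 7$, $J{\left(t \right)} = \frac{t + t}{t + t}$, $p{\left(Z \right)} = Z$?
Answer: $133$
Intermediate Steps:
$M = 3$
$J{\left(t \right)} = 1$ ($J{\left(t \right)} = \frac{2 t}{2 t} = 2 t \frac{1}{2 t} = 1$)
$Y = 5$ ($Y = -2 + 7 = 5$)
$q{\left(E,R \right)} = 6 - 6 E$ ($q{\left(E,R \right)} = 6 + 3 \left(3 - 5\right) E = 6 + 3 \left(- 2 E\right) = 6 - 6 E$)
$x = -44$ ($x = -2 + \left(6 - 48\right) = -2 - 42 = -44$)
$x p{\left(-3 \right)} + J{\left(11 \right)} = \left(-44\right) \left(-3\right) + 1 = 132 + 1 = 133$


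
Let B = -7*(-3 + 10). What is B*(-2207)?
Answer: 108143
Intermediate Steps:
B = -49 (B = -7*7 = -49)
B*(-2207) = -49*(-2207) = 108143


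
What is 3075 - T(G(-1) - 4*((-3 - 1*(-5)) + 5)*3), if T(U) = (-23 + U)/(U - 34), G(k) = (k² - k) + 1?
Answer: 353521/115 ≈ 3074.1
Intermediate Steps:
G(k) = 1 + k² - k
T(U) = (-23 + U)/(-34 + U)
3075 - T(G(-1) - 4*((-3 - 1*(-5)) + 5)*3) = 3075 - (-23 + ((1 + (-1)² - 1*(-1)) - 4*((-3 - 1*(-5)) + 5)*3))/(-34 + ((1 + (-1)² - 1*(-1)) - 4*((-3 - 1*(-5)) + 5)*3)) = 3075 - (-23 + ((1 + 1 + 1) - 4*((-3 + 5) + 5)*3))/(-34 + ((1 + 1 + 1) - 4*((-3 + 5) + 5)*3)) = 3075 - (-23 + (3 - 4*(2 + 5)*3))/(-34 + (3 - 4*(2 + 5)*3)) = 3075 - (-23 + (3 - 4*7*3))/(-34 + (3 - 4*7*3)) = 3075 - (-23 + (3 - 28*3))/(-34 + (3 - 28*3)) = 3075 - (-23 + (3 - 84))/(-34 + (3 - 84)) = 3075 - (-23 - 81)/(-34 - 81) = 3075 - (-104)/(-115) = 3075 - (-1)*(-104)/115 = 3075 - 1*104/115 = 3075 - 104/115 = 353521/115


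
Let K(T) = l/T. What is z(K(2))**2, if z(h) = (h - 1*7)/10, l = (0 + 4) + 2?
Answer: 4/25 ≈ 0.16000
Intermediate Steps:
l = 6 (l = 4 + 2 = 6)
K(T) = 6/T
z(h) = -7/10 + h/10 (z(h) = (h - 7)*(1/10) = (-7 + h)*(1/10) = -7/10 + h/10)
z(K(2))**2 = (-7/10 + (6/2)/10)**2 = (-7/10 + (6*(1/2))/10)**2 = (-7/10 + (1/10)*3)**2 = (-7/10 + 3/10)**2 = (-2/5)**2 = 4/25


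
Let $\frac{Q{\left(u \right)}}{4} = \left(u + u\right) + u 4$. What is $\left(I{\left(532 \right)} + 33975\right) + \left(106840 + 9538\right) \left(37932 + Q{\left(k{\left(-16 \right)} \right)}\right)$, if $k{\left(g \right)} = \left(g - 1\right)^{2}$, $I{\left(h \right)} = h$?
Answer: $5221682611$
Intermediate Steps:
$k{\left(g \right)} = \left(-1 + g\right)^{2}$
$Q{\left(u \right)} = 24 u$ ($Q{\left(u \right)} = 4 \left(\left(u + u\right) + u 4\right) = 4 \left(2 u + 4 u\right) = 4 \cdot 6 u = 24 u$)
$\left(I{\left(532 \right)} + 33975\right) + \left(106840 + 9538\right) \left(37932 + Q{\left(k{\left(-16 \right)} \right)}\right) = \left(532 + 33975\right) + \left(106840 + 9538\right) \left(37932 + 24 \left(-1 - 16\right)^{2}\right) = 34507 + 116378 \left(37932 + 24 \left(-17\right)^{2}\right) = 34507 + 116378 \left(37932 + 24 \cdot 289\right) = 34507 + 116378 \left(37932 + 6936\right) = 34507 + 116378 \cdot 44868 = 34507 + 5221648104 = 5221682611$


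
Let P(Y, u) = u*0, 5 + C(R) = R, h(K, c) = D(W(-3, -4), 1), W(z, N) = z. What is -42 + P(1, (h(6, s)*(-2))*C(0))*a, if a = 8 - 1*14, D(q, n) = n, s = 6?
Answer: -42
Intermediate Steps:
h(K, c) = 1
C(R) = -5 + R
a = -6 (a = 8 - 14 = -6)
P(Y, u) = 0
-42 + P(1, (h(6, s)*(-2))*C(0))*a = -42 + 0*(-6) = -42 + 0 = -42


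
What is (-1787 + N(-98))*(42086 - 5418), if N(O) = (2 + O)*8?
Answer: -93686740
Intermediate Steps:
N(O) = 16 + 8*O
(-1787 + N(-98))*(42086 - 5418) = (-1787 + (16 + 8*(-98)))*(42086 - 5418) = (-1787 + (16 - 784))*36668 = (-1787 - 768)*36668 = -2555*36668 = -93686740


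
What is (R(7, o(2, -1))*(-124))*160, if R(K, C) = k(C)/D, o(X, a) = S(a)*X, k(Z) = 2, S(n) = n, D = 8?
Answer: -4960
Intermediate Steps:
o(X, a) = X*a (o(X, a) = a*X = X*a)
R(K, C) = 1/4 (R(K, C) = 2/8 = 2*(1/8) = 1/4)
(R(7, o(2, -1))*(-124))*160 = ((1/4)*(-124))*160 = -31*160 = -4960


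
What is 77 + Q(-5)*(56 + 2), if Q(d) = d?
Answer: -213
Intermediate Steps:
77 + Q(-5)*(56 + 2) = 77 - 5*(56 + 2) = 77 - 5*58 = 77 - 290 = -213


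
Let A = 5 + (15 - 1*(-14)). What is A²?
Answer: 1156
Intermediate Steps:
A = 34 (A = 5 + (15 + 14) = 5 + 29 = 34)
A² = 34² = 1156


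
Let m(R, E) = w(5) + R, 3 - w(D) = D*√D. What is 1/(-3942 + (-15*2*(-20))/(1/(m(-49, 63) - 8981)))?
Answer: -301119/1632105238898 + 250*√5/2448157858347 ≈ -1.8427e-7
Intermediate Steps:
w(D) = 3 - D^(3/2) (w(D) = 3 - D*√D = 3 - D^(3/2))
m(R, E) = 3 + R - 5*√5 (m(R, E) = (3 - 5^(3/2)) + R = (3 - 5*√5) + R = 3 + R - 5*√5)
1/(-3942 + (-15*2*(-20))/(1/(m(-49, 63) - 8981))) = 1/(-3942 + (-15*2*(-20))/(1/((3 - 49 - 5*√5) - 8981))) = 1/(-3942 + (-30*(-20))/(1/((-46 - 5*√5) - 8981))) = 1/(-3942 + 600/(1/(-9027 - 5*√5))) = 1/(-3942 + 600*(-9027 - 5*√5)) = 1/(-3942 + (-5416200 - 3000*√5)) = 1/(-5420142 - 3000*√5)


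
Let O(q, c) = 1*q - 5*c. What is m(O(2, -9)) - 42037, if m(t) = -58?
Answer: -42095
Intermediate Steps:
O(q, c) = q - 5*c
m(O(2, -9)) - 42037 = -58 - 42037 = -42095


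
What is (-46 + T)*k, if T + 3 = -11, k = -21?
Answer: 1260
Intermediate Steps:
T = -14 (T = -3 - 11 = -14)
(-46 + T)*k = (-46 - 14)*(-21) = -60*(-21) = 1260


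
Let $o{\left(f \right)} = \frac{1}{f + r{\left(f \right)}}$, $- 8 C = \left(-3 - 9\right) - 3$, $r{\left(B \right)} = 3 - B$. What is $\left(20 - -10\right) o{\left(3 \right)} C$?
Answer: $\frac{75}{4} \approx 18.75$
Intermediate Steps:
$C = \frac{15}{8}$ ($C = - \frac{\left(-3 - 9\right) - 3}{8} = - \frac{-12 - 3}{8} = \left(- \frac{1}{8}\right) \left(-15\right) = \frac{15}{8} \approx 1.875$)
$o{\left(f \right)} = \frac{1}{3}$ ($o{\left(f \right)} = \frac{1}{f - \left(-3 + f\right)} = \frac{1}{3}$)
$\left(20 - -10\right) o{\left(3 \right)} C = \left(20 - -10\right) \frac{1}{3} \cdot \frac{15}{8} = \left(20 + 10\right) \frac{1}{3} \cdot \frac{15}{8} = 30 \cdot \frac{1}{3} \cdot \frac{15}{8} = 10 \cdot \frac{15}{8} = \frac{75}{4}$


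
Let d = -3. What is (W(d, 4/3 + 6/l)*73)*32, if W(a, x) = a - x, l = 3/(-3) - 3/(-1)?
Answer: -51392/3 ≈ -17131.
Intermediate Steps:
l = 2 (l = 3*(-⅓) - 3*(-1) = -1 + 3 = 2)
(W(d, 4/3 + 6/l)*73)*32 = ((-3 - (4/3 + 6/2))*73)*32 = ((-3 - (4*(⅓) + 6*(½)))*73)*32 = ((-3 - (4/3 + 3))*73)*32 = ((-3 - 1*13/3)*73)*32 = ((-3 - 13/3)*73)*32 = -22/3*73*32 = -1606/3*32 = -51392/3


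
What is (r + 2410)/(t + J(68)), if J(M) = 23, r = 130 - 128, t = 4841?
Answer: 603/1216 ≈ 0.49589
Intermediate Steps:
r = 2
(r + 2410)/(t + J(68)) = (2 + 2410)/(4841 + 23) = 2412/4864 = 2412*(1/4864) = 603/1216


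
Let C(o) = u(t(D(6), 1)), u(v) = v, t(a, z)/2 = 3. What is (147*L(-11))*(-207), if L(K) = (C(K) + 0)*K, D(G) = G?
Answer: 2008314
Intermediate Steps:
t(a, z) = 6 (t(a, z) = 2*3 = 6)
C(o) = 6
L(K) = 6*K (L(K) = (6 + 0)*K = 6*K)
(147*L(-11))*(-207) = (147*(6*(-11)))*(-207) = (147*(-66))*(-207) = -9702*(-207) = 2008314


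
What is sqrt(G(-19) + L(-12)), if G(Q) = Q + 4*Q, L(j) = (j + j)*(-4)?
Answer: 1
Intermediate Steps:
L(j) = -8*j (L(j) = (2*j)*(-4) = -8*j)
G(Q) = 5*Q
sqrt(G(-19) + L(-12)) = sqrt(5*(-19) - 8*(-12)) = sqrt(-95 + 96) = sqrt(1) = 1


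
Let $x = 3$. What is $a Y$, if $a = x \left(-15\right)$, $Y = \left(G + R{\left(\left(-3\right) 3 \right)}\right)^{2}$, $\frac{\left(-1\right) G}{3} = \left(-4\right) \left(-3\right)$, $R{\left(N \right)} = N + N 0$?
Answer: $-91125$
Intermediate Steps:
$R{\left(N \right)} = N$ ($R{\left(N \right)} = N + 0 = N$)
$G = -36$ ($G = - 3 \left(\left(-4\right) \left(-3\right)\right) = \left(-3\right) 12 = -36$)
$Y = 2025$ ($Y = \left(-36 - 9\right)^{2} = \left(-45\right)^{2} = 2025$)
$a = -45$ ($a = 3 \left(-15\right) = -45$)
$a Y = \left(-45\right) 2025 = -91125$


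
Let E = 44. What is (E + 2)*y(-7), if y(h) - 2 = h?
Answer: -230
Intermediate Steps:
y(h) = 2 + h
(E + 2)*y(-7) = (44 + 2)*(2 - 7) = 46*(-5) = -230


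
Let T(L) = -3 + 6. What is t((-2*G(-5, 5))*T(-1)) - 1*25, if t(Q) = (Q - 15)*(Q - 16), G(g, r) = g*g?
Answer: 27365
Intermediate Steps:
G(g, r) = g²
T(L) = 3
t(Q) = (-16 + Q)*(-15 + Q) (t(Q) = (-15 + Q)*(-16 + Q) = (-16 + Q)*(-15 + Q))
t((-2*G(-5, 5))*T(-1)) - 1*25 = (240 + (-2*(-5)²*3)² - 31*(-2*(-5)²)*3) - 1*25 = (240 + (-2*25*3)² - 31*(-2*25)*3) - 25 = (240 + (-50*3)² - (-1550)*3) - 25 = (240 + (-150)² - 31*(-150)) - 25 = (240 + 22500 + 4650) - 25 = 27390 - 25 = 27365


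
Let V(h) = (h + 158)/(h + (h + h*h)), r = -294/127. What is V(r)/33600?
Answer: 627761/98784000 ≈ 0.0063549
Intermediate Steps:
r = -294/127 (r = -294*1/127 = -294/127 ≈ -2.3150)
V(h) = (158 + h)/(h² + 2*h) (V(h) = (158 + h)/(h + (h + h²)) = (158 + h)/(h² + 2*h))
V(r)/33600 = ((158 - 294/127)/((-294/127)*(2 - 294/127)))/33600 = -127/294*19772/127/(-40/127)*(1/33600) = -127/294*(-127/40)*19772/127*(1/33600) = (627761/2940)*(1/33600) = 627761/98784000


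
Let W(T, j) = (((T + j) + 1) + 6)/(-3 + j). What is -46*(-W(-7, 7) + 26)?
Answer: -2231/2 ≈ -1115.5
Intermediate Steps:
W(T, j) = (7 + T + j)/(-3 + j) (W(T, j) = ((1 + T + j) + 6)/(-3 + j) = (7 + T + j)/(-3 + j))
-46*(-W(-7, 7) + 26) = -46*(-(7 - 7 + 7)/(-3 + 7) + 26) = -46*(-7/4 + 26) = -46*97/4 = -2231/2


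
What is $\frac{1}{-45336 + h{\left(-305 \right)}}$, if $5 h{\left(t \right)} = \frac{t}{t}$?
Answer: $- \frac{5}{226679} \approx -2.2058 \cdot 10^{-5}$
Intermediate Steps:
$h{\left(t \right)} = \frac{1}{5}$ ($h{\left(t \right)} = \frac{t \frac{1}{t}}{5} = \frac{1}{5} \cdot 1 = \frac{1}{5}$)
$\frac{1}{-45336 + h{\left(-305 \right)}} = \frac{1}{-45336 + \frac{1}{5}} = \frac{1}{- \frac{226679}{5}} = - \frac{5}{226679}$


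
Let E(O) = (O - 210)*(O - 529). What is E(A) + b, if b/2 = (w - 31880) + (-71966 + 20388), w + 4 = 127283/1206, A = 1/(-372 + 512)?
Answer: -657458518177/11818800 ≈ -55628.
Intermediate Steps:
A = 1/140 ≈ 0.0071429
E(O) = (-529 + O)*(-210 + O) (E(O) = (-210 + O)*(-529 + O) = (-529 + O)*(-210 + O))
w = 122459/1206 (w = -4 + 127283/1206 = 122459/1206 ≈ 101.54)
b = -100527889/603 (b = 2*((122459/1206 - 31880) + (-71966 + 20388)) = 2*(-38324821/1206 - 51578) = 2*(-100527889/1206) = -100527889/603 ≈ -1.6671e+5)
E(A) + b = (111090 + (1/140)**2 - 739*1/140) - 100527889/603 = (111090 + 1/19600 - 739/140) - 100527889/603 = 2177260541/19600 - 100527889/603 = -657458518177/11818800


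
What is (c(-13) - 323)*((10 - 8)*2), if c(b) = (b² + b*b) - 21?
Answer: -24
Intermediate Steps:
c(b) = -21 + 2*b² (c(b) = (b² + b²) - 21 = 2*b² - 21 = -21 + 2*b²)
(c(-13) - 323)*((10 - 8)*2) = ((-21 + 2*(-13)²) - 323)*((10 - 8)*2) = ((-21 + 2*169) - 323)*(2*2) = ((-21 + 338) - 323)*4 = (317 - 323)*4 = -6*4 = -24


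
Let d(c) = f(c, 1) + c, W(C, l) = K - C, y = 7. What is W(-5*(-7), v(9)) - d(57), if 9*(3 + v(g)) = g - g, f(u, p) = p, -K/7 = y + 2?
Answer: -156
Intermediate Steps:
K = -63 (K = -7*(7 + 2) = -7*9 = -63)
v(g) = -3 (v(g) = -3 + (g - g)/9 = -3 + (1/9)*0 = -3 + 0 = -3)
W(C, l) = -63 - C
d(c) = 1 + c
W(-5*(-7), v(9)) - d(57) = (-63 - (-5)*(-7)) - (1 + 57) = (-63 - 1*35) - 1*58 = (-63 - 35) - 58 = -98 - 58 = -156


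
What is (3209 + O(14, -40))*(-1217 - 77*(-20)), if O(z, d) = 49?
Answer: 1052334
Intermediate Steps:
(3209 + O(14, -40))*(-1217 - 77*(-20)) = (3209 + 49)*(-1217 - 77*(-20)) = 3258*(-1217 + 1540) = 3258*323 = 1052334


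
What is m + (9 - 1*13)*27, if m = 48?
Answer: -60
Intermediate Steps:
m + (9 - 1*13)*27 = 48 + (9 - 1*13)*27 = 48 + (9 - 13)*27 = 48 - 4*27 = 48 - 108 = -60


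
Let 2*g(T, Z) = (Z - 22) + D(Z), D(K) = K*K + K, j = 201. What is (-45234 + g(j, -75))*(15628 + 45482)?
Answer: -2597633325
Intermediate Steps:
D(K) = K + K² (D(K) = K² + K = K + K²)
g(T, Z) = -11 + Z/2 + Z*(1 + Z)/2 (g(T, Z) = ((Z - 22) + Z*(1 + Z))/2 = ((-22 + Z) + Z*(1 + Z))/2 = (-22 + Z + Z*(1 + Z))/2 = -11 + Z/2 + Z*(1 + Z)/2)
(-45234 + g(j, -75))*(15628 + 45482) = (-45234 + (-11 - 75 + (½)*(-75)²))*(15628 + 45482) = (-45234 + (-11 - 75 + (½)*5625))*61110 = (-45234 + (-11 - 75 + 5625/2))*61110 = (-45234 + 5453/2)*61110 = -85015/2*61110 = -2597633325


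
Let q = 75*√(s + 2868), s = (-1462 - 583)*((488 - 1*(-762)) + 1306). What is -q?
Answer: -150*I*√1306038 ≈ -1.7142e+5*I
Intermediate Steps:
s = -5227020 (s = -2045*((488 + 762) + 1306) = -2045*(1250 + 1306) = -2045*2556 = -5227020)
q = 150*I*√1306038 (q = 75*√(-5227020 + 2868) = 75*√(-5224152) = 75*(2*I*√1306038) = 150*I*√1306038 ≈ 1.7142e+5*I)
-q = -150*I*√1306038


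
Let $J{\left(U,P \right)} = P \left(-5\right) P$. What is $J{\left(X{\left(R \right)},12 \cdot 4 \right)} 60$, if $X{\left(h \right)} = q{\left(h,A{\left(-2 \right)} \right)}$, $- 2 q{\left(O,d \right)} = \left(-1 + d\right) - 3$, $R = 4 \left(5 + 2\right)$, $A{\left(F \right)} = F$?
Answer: $-691200$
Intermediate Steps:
$R = 28$ ($R = 4 \cdot 7 = 28$)
$q{\left(O,d \right)} = 2 - \frac{d}{2}$ ($q{\left(O,d \right)} = - \frac{\left(-1 + d\right) - 3}{2} = - \frac{-4 + d}{2} = 2 - \frac{d}{2}$)
$X{\left(h \right)} = 3$ ($X{\left(h \right)} = 2 - -1 = 2 + 1 = 3$)
$J{\left(U,P \right)} = - 5 P^{2}$ ($J{\left(U,P \right)} = - 5 P P = - 5 P^{2}$)
$J{\left(X{\left(R \right)},12 \cdot 4 \right)} 60 = - 5 \left(12 \cdot 4\right)^{2} \cdot 60 = - 5 \cdot 48^{2} \cdot 60 = \left(-5\right) 2304 \cdot 60 = \left(-11520\right) 60 = -691200$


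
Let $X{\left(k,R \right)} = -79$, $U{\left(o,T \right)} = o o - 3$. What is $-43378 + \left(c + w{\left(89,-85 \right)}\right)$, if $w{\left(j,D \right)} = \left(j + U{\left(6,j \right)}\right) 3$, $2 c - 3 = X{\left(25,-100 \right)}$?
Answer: $-43050$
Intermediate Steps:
$U{\left(o,T \right)} = -3 + o^{2}$ ($U{\left(o,T \right)} = o^{2} - 3 = -3 + o^{2}$)
$c = -38$ ($c = \frac{3}{2} + \frac{1}{2} \left(-79\right) = \frac{3}{2} - \frac{79}{2} = -38$)
$w{\left(j,D \right)} = 99 + 3 j$ ($w{\left(j,D \right)} = \left(j - \left(3 - 6^{2}\right)\right) 3 = \left(j + \left(-3 + 36\right)\right) 3 = \left(j + 33\right) 3 = \left(33 + j\right) 3 = 99 + 3 j$)
$-43378 + \left(c + w{\left(89,-85 \right)}\right) = -43378 + \left(-38 + \left(99 + 3 \cdot 89\right)\right) = -43378 + \left(-38 + \left(99 + 267\right)\right) = -43378 + \left(-38 + 366\right) = -43378 + 328 = -43050$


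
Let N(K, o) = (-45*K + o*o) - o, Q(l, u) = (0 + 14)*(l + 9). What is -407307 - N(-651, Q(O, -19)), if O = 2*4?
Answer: -493008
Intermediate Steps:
O = 8
Q(l, u) = 126 + 14*l (Q(l, u) = 14*(9 + l) = 126 + 14*l)
N(K, o) = o² - o - 45*K (N(K, o) = (-45*K + o²) - o = (o² - 45*K) - o = o² - o - 45*K)
-407307 - N(-651, Q(O, -19)) = -407307 - ((126 + 14*8)² - (126 + 14*8) - 45*(-651)) = -407307 - ((126 + 112)² - (126 + 112) + 29295) = -407307 - (238² - 1*238 + 29295) = -407307 - (56644 - 238 + 29295) = -407307 - 1*85701 = -407307 - 85701 = -493008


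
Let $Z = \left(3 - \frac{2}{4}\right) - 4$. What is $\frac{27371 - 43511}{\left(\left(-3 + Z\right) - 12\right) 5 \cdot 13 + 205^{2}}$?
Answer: $- \frac{6456}{16381} \approx -0.39411$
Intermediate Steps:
$Z = - \frac{3}{2}$ ($Z = \left(3 - \frac{1}{2}\right) - 4 = \frac{5}{2} - 4 = - \frac{3}{2} \approx -1.5$)
$\frac{27371 - 43511}{\left(\left(-3 + Z\right) - 12\right) 5 \cdot 13 + 205^{2}} = \frac{27371 - 43511}{\left(\left(-3 - \frac{3}{2}\right) - 12\right) 5 \cdot 13 + 205^{2}} = - \frac{16140}{\left(- \frac{9}{2} - 12\right) 5 \cdot 13 + 42025} = - \frac{16140}{\left(- \frac{33}{2}\right) 5 \cdot 13 + 42025} = - \frac{16140}{\left(- \frac{165}{2}\right) 13 + 42025} = - \frac{16140}{- \frac{2145}{2} + 42025} = - \frac{16140}{\frac{81905}{2}} = \left(-16140\right) \frac{2}{81905} = - \frac{6456}{16381}$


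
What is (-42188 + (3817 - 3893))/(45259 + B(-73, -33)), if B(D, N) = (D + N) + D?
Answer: -5283/5635 ≈ -0.93753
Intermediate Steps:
B(D, N) = N + 2*D
(-42188 + (3817 - 3893))/(45259 + B(-73, -33)) = (-42188 + (3817 - 3893))/(45259 + (-33 + 2*(-73))) = (-42188 - 76)/(45259 + (-33 - 146)) = -42264/(45259 - 179) = -42264/45080 = -42264*1/45080 = -5283/5635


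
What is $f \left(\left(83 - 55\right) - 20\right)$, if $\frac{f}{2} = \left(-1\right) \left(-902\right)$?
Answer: $14432$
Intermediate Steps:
$f = 1804$ ($f = 2 \left(\left(-1\right) \left(-902\right)\right) = 2 \cdot 902 = 1804$)
$f \left(\left(83 - 55\right) - 20\right) = 1804 \left(\left(83 - 55\right) - 20\right) = 1804 \left(28 - 20\right) = 1804 \cdot 8 = 14432$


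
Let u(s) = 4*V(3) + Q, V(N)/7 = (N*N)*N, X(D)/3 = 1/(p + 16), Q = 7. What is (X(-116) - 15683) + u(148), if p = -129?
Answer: -1685963/113 ≈ -14920.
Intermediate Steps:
X(D) = -3/113 (X(D) = 3/(-129 + 16) = 3/(-113) = 3*(-1/113) = -3/113)
V(N) = 7*N³ (V(N) = 7*((N*N)*N) = 7*(N²*N) = 7*N³)
u(s) = 763 (u(s) = 4*(7*3³) + 7 = 4*(7*27) + 7 = 4*189 + 7 = 756 + 7 = 763)
(X(-116) - 15683) + u(148) = (-3/113 - 15683) + 763 = -1772182/113 + 763 = -1685963/113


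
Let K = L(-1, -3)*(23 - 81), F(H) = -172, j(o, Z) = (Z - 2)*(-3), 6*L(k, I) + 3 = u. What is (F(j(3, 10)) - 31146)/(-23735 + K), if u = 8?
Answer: 46977/35675 ≈ 1.3168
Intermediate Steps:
L(k, I) = ⅚ (L(k, I) = -½ + (⅙)*8 = -½ + 4/3 = ⅚)
j(o, Z) = 6 - 3*Z (j(o, Z) = (-2 + Z)*(-3) = 6 - 3*Z)
K = -145/3 (K = 5*(23 - 81)/6 = (⅚)*(-58) = -145/3 ≈ -48.333)
(F(j(3, 10)) - 31146)/(-23735 + K) = (-172 - 31146)/(-23735 - 145/3) = -31318/(-71350/3) = -31318*(-3/71350) = 46977/35675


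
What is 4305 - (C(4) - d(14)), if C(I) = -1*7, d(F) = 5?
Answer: 4317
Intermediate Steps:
C(I) = -7
4305 - (C(4) - d(14)) = 4305 - (-7 - 1*5) = 4305 - (-7 - 5) = 4305 - 1*(-12) = 4305 + 12 = 4317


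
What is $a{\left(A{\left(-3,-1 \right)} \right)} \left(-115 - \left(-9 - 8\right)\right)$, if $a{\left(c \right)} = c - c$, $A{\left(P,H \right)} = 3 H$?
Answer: $0$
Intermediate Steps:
$a{\left(c \right)} = 0$
$a{\left(A{\left(-3,-1 \right)} \right)} \left(-115 - \left(-9 - 8\right)\right) = 0 \left(-115 - \left(-9 - 8\right)\right) = 0 \left(-115 - -17\right) = 0 \left(-115 + 17\right) = 0 \left(-98\right) = 0$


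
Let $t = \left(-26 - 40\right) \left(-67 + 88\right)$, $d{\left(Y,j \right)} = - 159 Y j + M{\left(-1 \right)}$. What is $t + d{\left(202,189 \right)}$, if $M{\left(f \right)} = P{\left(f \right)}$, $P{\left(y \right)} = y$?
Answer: $-6071689$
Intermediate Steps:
$M{\left(f \right)} = f$
$d{\left(Y,j \right)} = -1 - 159 Y j$ ($d{\left(Y,j \right)} = - 159 Y j - 1 = -1 - 159 Y j$)
$t = -1386$ ($t = \left(-66\right) 21 = -1386$)
$t + d{\left(202,189 \right)} = -1386 - \left(1 + 32118 \cdot 189\right) = -1386 - 6070303 = -6071689$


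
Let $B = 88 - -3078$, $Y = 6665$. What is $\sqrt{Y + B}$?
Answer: $\sqrt{9831} \approx 99.151$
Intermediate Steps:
$B = 3166$ ($B = 88 + 3078 = 3166$)
$\sqrt{Y + B} = \sqrt{6665 + 3166} = \sqrt{9831}$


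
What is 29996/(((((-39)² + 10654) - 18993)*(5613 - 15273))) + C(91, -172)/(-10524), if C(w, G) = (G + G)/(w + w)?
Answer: 119211109/187722823470 ≈ 0.00063504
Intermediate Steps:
C(w, G) = G/w (C(w, G) = (2*G)/((2*w)) = (2*G)*(1/(2*w)) = G/w)
29996/(((((-39)² + 10654) - 18993)*(5613 - 15273))) + C(91, -172)/(-10524) = 29996/(((((-39)² + 10654) - 18993)*(5613 - 15273))) - 172/91/(-10524) = 29996/((((1521 + 10654) - 18993)*(-9660))) - 172*1/91*(-1/10524) = 29996/(((12175 - 18993)*(-9660))) - 172/91*(-1/10524) = 29996/((-6818*(-9660))) + 43/239421 = 29996/65861880 + 43/239421 = 29996*(1/65861880) + 43/239421 = 7499/16465470 + 43/239421 = 119211109/187722823470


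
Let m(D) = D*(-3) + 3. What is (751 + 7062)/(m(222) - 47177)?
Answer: -601/3680 ≈ -0.16332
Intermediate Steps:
m(D) = 3 - 3*D (m(D) = -3*D + 3 = 3 - 3*D)
(751 + 7062)/(m(222) - 47177) = (751 + 7062)/((3 - 3*222) - 47177) = 7813/((3 - 666) - 47177) = 7813/(-663 - 47177) = 7813/(-47840) = 7813*(-1/47840) = -601/3680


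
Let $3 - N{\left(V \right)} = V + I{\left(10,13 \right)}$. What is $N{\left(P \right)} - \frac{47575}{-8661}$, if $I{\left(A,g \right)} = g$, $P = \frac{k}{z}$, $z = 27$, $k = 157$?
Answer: $- \frac{804574}{77949} \approx -10.322$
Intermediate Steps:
$P = \frac{157}{27} \approx 5.8148$
$N{\left(V \right)} = -10 - V$ ($N{\left(V \right)} = 3 - \left(V + 13\right) = 3 - \left(13 + V\right) = -10 - V$)
$N{\left(P \right)} - \frac{47575}{-8661} = \left(-10 - \frac{157}{27}\right) - \frac{47575}{-8661} = \left(-10 - \frac{157}{27}\right) - - \frac{47575}{8661} = - \frac{427}{27} + \frac{47575}{8661} = - \frac{804574}{77949}$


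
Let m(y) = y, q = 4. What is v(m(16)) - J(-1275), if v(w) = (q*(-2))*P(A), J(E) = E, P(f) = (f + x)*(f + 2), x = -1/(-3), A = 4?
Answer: 1067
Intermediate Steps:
x = 1/3 (x = -1*(-1/3) = 1/3 ≈ 0.33333)
P(f) = (2 + f)*(1/3 + f) (P(f) = (f + 1/3)*(f + 2) = (1/3 + f)*(2 + f) = (2 + f)*(1/3 + f))
v(w) = -208 (v(w) = (4*(-2))*(2/3 + 4**2 + (7/3)*4) = -8*(2/3 + 16 + 28/3) = -8*26 = -208)
v(m(16)) - J(-1275) = -208 - 1*(-1275) = -208 + 1275 = 1067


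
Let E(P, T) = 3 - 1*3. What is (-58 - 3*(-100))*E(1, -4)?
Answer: 0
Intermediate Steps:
E(P, T) = 0 (E(P, T) = 3 - 3 = 0)
(-58 - 3*(-100))*E(1, -4) = (-58 - 3*(-100))*0 = (-58 - 1*(-300))*0 = (-58 + 300)*0 = 242*0 = 0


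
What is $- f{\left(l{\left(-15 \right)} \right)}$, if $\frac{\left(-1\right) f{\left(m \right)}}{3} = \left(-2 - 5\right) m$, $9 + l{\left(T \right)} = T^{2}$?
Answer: $-4536$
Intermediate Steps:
$l{\left(T \right)} = -9 + T^{2}$
$f{\left(m \right)} = 21 m$ ($f{\left(m \right)} = - 3 \left(-2 - 5\right) m = - 3 \left(- 7 m\right) = 21 m$)
$- f{\left(l{\left(-15 \right)} \right)} = - 21 \left(-9 + \left(-15\right)^{2}\right) = - 21 \left(-9 + 225\right) = - 21 \cdot 216 = \left(-1\right) 4536 = -4536$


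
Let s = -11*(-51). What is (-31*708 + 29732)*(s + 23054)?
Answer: 183819160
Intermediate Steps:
s = 561
(-31*708 + 29732)*(s + 23054) = (-31*708 + 29732)*(561 + 23054) = (-21948 + 29732)*23615 = 7784*23615 = 183819160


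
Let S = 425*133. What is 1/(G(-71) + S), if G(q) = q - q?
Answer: 1/56525 ≈ 1.7691e-5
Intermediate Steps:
G(q) = 0
S = 56525
1/(G(-71) + S) = 1/(0 + 56525) = 1/56525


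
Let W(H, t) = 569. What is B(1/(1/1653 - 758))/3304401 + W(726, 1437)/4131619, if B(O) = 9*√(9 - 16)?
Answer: 569/4131619 + 3*I*√7/1101467 ≈ 0.00013772 + 7.2061e-6*I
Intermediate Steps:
B(O) = 9*I*√7 (B(O) = 9*√(-7) = 9*(I*√7) = 9*I*√7)
B(1/(1/1653 - 758))/3304401 + W(726, 1437)/4131619 = (9*I*√7)/3304401 + 569/4131619 = (9*I*√7)*(1/3304401) + 569*(1/4131619) = 3*I*√7/1101467 + 569/4131619 = 569/4131619 + 3*I*√7/1101467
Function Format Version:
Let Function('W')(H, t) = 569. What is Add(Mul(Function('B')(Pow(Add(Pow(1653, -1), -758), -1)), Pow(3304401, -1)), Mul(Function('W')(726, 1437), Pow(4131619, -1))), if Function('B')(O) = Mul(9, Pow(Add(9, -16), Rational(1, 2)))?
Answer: Add(Rational(569, 4131619), Mul(Rational(3, 1101467), I, Pow(7, Rational(1, 2)))) ≈ Add(0.00013772, Mul(7.2061e-6, I))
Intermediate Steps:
Function('B')(O) = Mul(9, I, Pow(7, Rational(1, 2))) (Function('B')(O) = Mul(9, Pow(-7, Rational(1, 2))) = Mul(9, Mul(I, Pow(7, Rational(1, 2)))) = Mul(9, I, Pow(7, Rational(1, 2))))
Add(Mul(Function('B')(Pow(Add(Pow(1653, -1), -758), -1)), Pow(3304401, -1)), Mul(Function('W')(726, 1437), Pow(4131619, -1))) = Add(Mul(Mul(9, I, Pow(7, Rational(1, 2))), Pow(3304401, -1)), Mul(569, Pow(4131619, -1))) = Add(Mul(Mul(9, I, Pow(7, Rational(1, 2))), Rational(1, 3304401)), Mul(569, Rational(1, 4131619))) = Add(Mul(Rational(3, 1101467), I, Pow(7, Rational(1, 2))), Rational(569, 4131619)) = Add(Rational(569, 4131619), Mul(Rational(3, 1101467), I, Pow(7, Rational(1, 2))))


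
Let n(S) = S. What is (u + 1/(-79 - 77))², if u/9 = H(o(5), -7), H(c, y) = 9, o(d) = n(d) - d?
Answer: 159643225/24336 ≈ 6560.0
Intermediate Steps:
o(d) = 0 (o(d) = d - d = 0)
u = 81 (u = 9*9 = 81)
(u + 1/(-79 - 77))² = (81 + 1/(-79 - 77))² = (81 + 1/(-156))² = (81 - 1/156)² = (12635/156)² = 159643225/24336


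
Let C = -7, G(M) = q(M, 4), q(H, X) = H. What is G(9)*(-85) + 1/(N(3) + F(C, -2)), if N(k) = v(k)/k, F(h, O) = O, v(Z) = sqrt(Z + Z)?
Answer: -3828/5 - sqrt(6)/10 ≈ -765.84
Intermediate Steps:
v(Z) = sqrt(2)*sqrt(Z) (v(Z) = sqrt(2*Z) = sqrt(2)*sqrt(Z))
G(M) = M
N(k) = sqrt(2)/sqrt(k) (N(k) = (sqrt(2)*sqrt(k))/k = sqrt(2)/sqrt(k))
G(9)*(-85) + 1/(N(3) + F(C, -2)) = 9*(-85) + 1/(sqrt(2)/sqrt(3) - 2) = -765 + 1/(sqrt(2)*(sqrt(3)/3) - 2) = -765 + 1/(sqrt(6)/3 - 2) = -765 + 1/(-2 + sqrt(6)/3)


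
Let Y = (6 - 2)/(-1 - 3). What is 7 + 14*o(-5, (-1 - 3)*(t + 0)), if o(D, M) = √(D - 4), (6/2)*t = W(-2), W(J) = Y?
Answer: 7 + 42*I ≈ 7.0 + 42.0*I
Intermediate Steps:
Y = -1 (Y = 4/(-4) = 4*(-¼) = -1)
W(J) = -1
t = -⅓ (t = (⅓)*(-1) = -⅓ ≈ -0.33333)
o(D, M) = √(-4 + D)
7 + 14*o(-5, (-1 - 3)*(t + 0)) = 7 + 14*√(-4 - 5) = 7 + 14*√(-9) = 7 + 14*(3*I) = 7 + 42*I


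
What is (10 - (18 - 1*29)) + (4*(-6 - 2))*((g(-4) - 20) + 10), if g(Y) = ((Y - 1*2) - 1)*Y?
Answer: -555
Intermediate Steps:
g(Y) = Y*(-3 + Y) (g(Y) = ((Y - 2) - 1)*Y = ((-2 + Y) - 1)*Y = (-3 + Y)*Y = Y*(-3 + Y))
(10 - (18 - 1*29)) + (4*(-6 - 2))*((g(-4) - 20) + 10) = (10 - (18 - 1*29)) + (4*(-6 - 2))*((-4*(-3 - 4) - 20) + 10) = (10 - (18 - 29)) + (4*(-8))*((-4*(-7) - 20) + 10) = (10 - 1*(-11)) - 32*((28 - 20) + 10) = (10 + 11) - 32*(8 + 10) = 21 - 32*18 = 21 - 576 = -555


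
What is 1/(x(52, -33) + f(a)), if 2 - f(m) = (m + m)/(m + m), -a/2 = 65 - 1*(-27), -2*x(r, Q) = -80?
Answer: 1/41 ≈ 0.024390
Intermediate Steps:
x(r, Q) = 40 (x(r, Q) = -½*(-80) = 40)
a = -184 (a = -2*(65 - 1*(-27)) = -2*(65 + 27) = -2*92 = -184)
f(m) = 1 (f(m) = 2 - (m + m)/(m + m) = 2 - 2*m/(2*m) = 2 - 2*m*1/(2*m) = 2 - 1*1 = 2 - 1 = 1)
1/(x(52, -33) + f(a)) = 1/(40 + 1) = 1/41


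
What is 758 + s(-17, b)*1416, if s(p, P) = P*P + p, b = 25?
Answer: 861686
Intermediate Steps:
s(p, P) = p + P² (s(p, P) = P² + p = p + P²)
758 + s(-17, b)*1416 = 758 + (-17 + 25²)*1416 = 758 + (-17 + 625)*1416 = 758 + 608*1416 = 758 + 860928 = 861686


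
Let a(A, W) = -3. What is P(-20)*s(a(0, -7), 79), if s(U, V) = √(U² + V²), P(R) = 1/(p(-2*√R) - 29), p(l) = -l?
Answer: -725*√10/921 - 500*I*√2/921 ≈ -2.4893 - 0.76776*I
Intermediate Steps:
P(R) = 1/(-29 + 2*√R) (P(R) = 1/(-(-2)*√R - 29) = 1/(2*√R - 29) = 1/(-29 + 2*√R))
P(-20)*s(a(0, -7), 79) = √((-3)² + 79²)/(-29 + 2*√(-20)) = √(9 + 6241)/(-29 + 2*(2*I*√5)) = √6250/(-29 + 4*I*√5) = (25*√10)/(-29 + 4*I*√5) = 25*√10/(-29 + 4*I*√5)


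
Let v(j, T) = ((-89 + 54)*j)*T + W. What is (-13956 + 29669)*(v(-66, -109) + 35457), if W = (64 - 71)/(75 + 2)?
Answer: -37391660432/11 ≈ -3.3992e+9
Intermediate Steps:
W = -1/11 (W = -7/77 = -7*1/77 = -1/11 ≈ -0.090909)
v(j, T) = -1/11 - 35*T*j (v(j, T) = ((-89 + 54)*j)*T - 1/11 = (-35*j)*T - 1/11 = -35*T*j - 1/11 = -1/11 - 35*T*j)
(-13956 + 29669)*(v(-66, -109) + 35457) = (-13956 + 29669)*((-1/11 - 35*(-109)*(-66)) + 35457) = 15713*((-1/11 - 251790) + 35457) = 15713*(-2769691/11 + 35457) = 15713*(-2379664/11) = -37391660432/11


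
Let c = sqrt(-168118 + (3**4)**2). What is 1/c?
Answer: -I*sqrt(161557)/161557 ≈ -0.0024879*I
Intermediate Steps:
c = I*sqrt(161557) (c = sqrt(-168118 + 81**2) = sqrt(-168118 + 6561) = sqrt(-161557) = I*sqrt(161557) ≈ 401.94*I)
1/c = 1/(I*sqrt(161557)) = -I*sqrt(161557)/161557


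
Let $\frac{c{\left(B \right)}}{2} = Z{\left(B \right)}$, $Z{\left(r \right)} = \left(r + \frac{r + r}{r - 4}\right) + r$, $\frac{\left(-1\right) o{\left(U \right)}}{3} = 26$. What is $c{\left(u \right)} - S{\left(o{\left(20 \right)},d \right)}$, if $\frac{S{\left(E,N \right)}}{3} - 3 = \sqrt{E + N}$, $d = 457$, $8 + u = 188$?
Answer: $\frac{7866}{11} - 3 \sqrt{379} \approx 656.69$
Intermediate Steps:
$o{\left(U \right)} = -78$ ($o{\left(U \right)} = \left(-3\right) 26 = -78$)
$u = 180$ ($u = -8 + 188 = 180$)
$Z{\left(r \right)} = 2 r + \frac{2 r}{-4 + r}$ ($Z{\left(r \right)} = \left(r + \frac{2 r}{-4 + r}\right) + r = 2 r + \frac{2 r}{-4 + r}$)
$c{\left(B \right)} = \frac{4 B \left(-3 + B\right)}{-4 + B}$ ($c{\left(B \right)} = 2 \frac{2 B \left(-3 + B\right)}{-4 + B} = \frac{4 B \left(-3 + B\right)}{-4 + B}$)
$S{\left(E,N \right)} = 9 + 3 \sqrt{E + N}$
$c{\left(u \right)} - S{\left(o{\left(20 \right)},d \right)} = 4 \cdot 180 \frac{1}{-4 + 180} \left(-3 + 180\right) - \left(9 + 3 \sqrt{-78 + 457}\right) = 4 \cdot 180 \cdot \frac{1}{176} \cdot 177 - \left(9 + 3 \sqrt{379}\right) = \frac{7965}{11} - \left(9 + 3 \sqrt{379}\right) = \frac{7866}{11} - 3 \sqrt{379}$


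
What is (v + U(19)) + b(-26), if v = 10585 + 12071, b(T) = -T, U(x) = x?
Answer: 22701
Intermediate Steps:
v = 22656
(v + U(19)) + b(-26) = (22656 + 19) - 1*(-26) = 22675 + 26 = 22701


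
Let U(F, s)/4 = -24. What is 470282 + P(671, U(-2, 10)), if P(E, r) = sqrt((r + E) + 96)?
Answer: 470282 + sqrt(671) ≈ 4.7031e+5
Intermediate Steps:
U(F, s) = -96 (U(F, s) = 4*(-24) = -96)
P(E, r) = sqrt(96 + E + r) (P(E, r) = sqrt((E + r) + 96) = sqrt(96 + E + r))
470282 + P(671, U(-2, 10)) = 470282 + sqrt(96 + 671 - 96) = 470282 + sqrt(671)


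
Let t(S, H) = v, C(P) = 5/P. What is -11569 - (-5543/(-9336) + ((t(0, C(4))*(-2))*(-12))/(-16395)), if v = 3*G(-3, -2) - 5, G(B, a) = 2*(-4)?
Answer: -590297184007/51021240 ≈ -11570.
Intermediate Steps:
G(B, a) = -8
v = -29 (v = 3*(-8) - 5 = -24 - 5 = -29)
t(S, H) = -29
-11569 - (-5543/(-9336) + ((t(0, C(4))*(-2))*(-12))/(-16395)) = -11569 - (-5543/(-9336) + (-29*(-2)*(-12))/(-16395)) = -11569 - (-5543*(-1/9336) + (58*(-12))*(-1/16395)) = -11569 - (5543/9336 - 696*(-1/16395)) = -11569 - (5543/9336 + 232/5465) = -11569 - 1*32458447/51021240 = -11569 - 32458447/51021240 = -590297184007/51021240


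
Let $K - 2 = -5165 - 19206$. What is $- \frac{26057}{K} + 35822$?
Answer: $\frac{872972375}{24369} \approx 35823.0$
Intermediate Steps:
$K = -24369$ ($K = 2 - 24371 = -24369$)
$- \frac{26057}{K} + 35822 = - \frac{26057}{-24369} + 35822 = \left(-26057\right) \left(- \frac{1}{24369}\right) + 35822 = \frac{26057}{24369} + 35822 = \frac{872972375}{24369}$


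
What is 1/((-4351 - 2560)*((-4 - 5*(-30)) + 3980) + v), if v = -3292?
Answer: -1/28518078 ≈ -3.5065e-8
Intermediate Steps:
1/((-4351 - 2560)*((-4 - 5*(-30)) + 3980) + v) = 1/((-4351 - 2560)*((-4 - 5*(-30)) + 3980) - 3292) = 1/(-6911*((-4 + 150) + 3980) - 3292) = 1/(-6911*(146 + 3980) - 3292) = 1/(-6911*4126 - 3292) = 1/(-28514786 - 3292) = 1/(-28518078) = -1/28518078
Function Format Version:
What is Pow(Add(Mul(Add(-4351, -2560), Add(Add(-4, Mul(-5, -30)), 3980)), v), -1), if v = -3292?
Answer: Rational(-1, 28518078) ≈ -3.5065e-8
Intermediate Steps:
Pow(Add(Mul(Add(-4351, -2560), Add(Add(-4, Mul(-5, -30)), 3980)), v), -1) = Pow(Add(Mul(Add(-4351, -2560), Add(Add(-4, Mul(-5, -30)), 3980)), -3292), -1) = Pow(Add(Mul(-6911, Add(Add(-4, 150), 3980)), -3292), -1) = Pow(Add(Mul(-6911, Add(146, 3980)), -3292), -1) = Pow(Add(Mul(-6911, 4126), -3292), -1) = Pow(Add(-28514786, -3292), -1) = Pow(-28518078, -1) = Rational(-1, 28518078)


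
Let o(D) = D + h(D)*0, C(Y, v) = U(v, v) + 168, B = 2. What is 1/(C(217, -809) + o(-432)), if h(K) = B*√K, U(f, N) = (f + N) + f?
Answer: -1/2691 ≈ -0.00037161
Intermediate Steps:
U(f, N) = N + 2*f (U(f, N) = (N + f) + f = N + 2*f)
h(K) = 2*√K
C(Y, v) = 168 + 3*v (C(Y, v) = (v + 2*v) + 168 = 3*v + 168 = 168 + 3*v)
o(D) = D (o(D) = D + (2*√D)*0 = D + 0 = D)
1/(C(217, -809) + o(-432)) = 1/((168 + 3*(-809)) - 432) = 1/((168 - 2427) - 432) = 1/(-2259 - 432) = 1/(-2691) = -1/2691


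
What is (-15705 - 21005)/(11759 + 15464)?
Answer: -36710/27223 ≈ -1.3485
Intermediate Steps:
(-15705 - 21005)/(11759 + 15464) = -36710/27223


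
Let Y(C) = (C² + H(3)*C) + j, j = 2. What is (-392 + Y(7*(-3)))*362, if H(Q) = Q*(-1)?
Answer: 41268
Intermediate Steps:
H(Q) = -Q
Y(C) = 2 + C² - 3*C (Y(C) = (C² + (-1*3)*C) + 2 = (C² - 3*C) + 2 = 2 + C² - 3*C)
(-392 + Y(7*(-3)))*362 = (-392 + (2 + (7*(-3))² - 21*(-3)))*362 = (-392 + (2 + (-21)² - 3*(-21)))*362 = (-392 + (2 + 441 + 63))*362 = (-392 + 506)*362 = 114*362 = 41268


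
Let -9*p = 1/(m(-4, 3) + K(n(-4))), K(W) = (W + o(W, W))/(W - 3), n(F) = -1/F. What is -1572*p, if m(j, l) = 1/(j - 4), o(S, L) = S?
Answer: -46112/81 ≈ -569.28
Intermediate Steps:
m(j, l) = 1/(-4 + j)
K(W) = 2*W/(-3 + W) (K(W) = (W + W)/(W - 3) = (2*W)/(-3 + W) = 2*W/(-3 + W))
p = 88/243 (p = -1/(9*(1/(-4 - 4) + 2*(-1/(-4))/(-3 - 1/(-4)))) = -1/(9*(1/(-8) + 2*(-1*(-1/4))/(-3 - 1*(-1/4)))) = -1/(9*(-1/8 + 2*(1/4)/(-3 + 1/4))) = -1/(9*(-1/8 + 2*(1/4)/(-11/4))) = -1/(9*(-1/8 + 2*(1/4)*(-4/11))) = -1/(9*(-1/8 - 2/11)) = -1/(9*(-27/88)) = -1/9*(-88/27) = 88/243 ≈ 0.36214)
-1572*p = -1572*88/243 = -46112/81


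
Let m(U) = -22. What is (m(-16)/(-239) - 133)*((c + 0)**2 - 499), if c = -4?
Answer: 15342495/239 ≈ 64195.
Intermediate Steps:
(m(-16)/(-239) - 133)*((c + 0)**2 - 499) = (-22/(-239) - 133)*((-4 + 0)**2 - 499) = (-22*(-1/239) - 133)*((-4)**2 - 499) = (22/239 - 133)*(16 - 499) = -31765/239*(-483) = 15342495/239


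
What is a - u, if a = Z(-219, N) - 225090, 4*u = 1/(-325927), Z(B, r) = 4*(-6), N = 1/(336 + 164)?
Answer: -293482922711/1303708 ≈ -2.2511e+5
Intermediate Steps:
N = 1/500 ≈ 0.0020000
Z(B, r) = -24
u = -1/1303708 (u = (¼)/(-325927) = (¼)*(-1/325927) = -1/1303708 ≈ -7.6704e-7)
a = -225114 (a = -24 - 225090 = -225114)
a - u = -225114 - 1*(-1/1303708) = -225114 + 1/1303708 = -293482922711/1303708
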